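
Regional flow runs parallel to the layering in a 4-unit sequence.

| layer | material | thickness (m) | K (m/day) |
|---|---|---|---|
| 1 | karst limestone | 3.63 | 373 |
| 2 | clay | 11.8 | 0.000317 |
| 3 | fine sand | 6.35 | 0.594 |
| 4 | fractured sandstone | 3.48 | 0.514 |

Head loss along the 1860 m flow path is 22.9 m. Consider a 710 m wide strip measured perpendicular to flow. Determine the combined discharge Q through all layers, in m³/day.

11900

Flow is parallel to layering, so each bed carries its own Darcy discharge and the transmissivities add.
Σ(K_i·b_i) = 373×3.63 + 0.000317×11.8 + 0.594×6.35 + 0.514×3.48 = 1360 m²/day.
Hydraulic gradient i = Δh / L = 22.9 / 1860 = 0.01231.
Q = Σ(K_i·b_i) · W · i = 1360 × 710 × 0.01231 = 11884 m³/day.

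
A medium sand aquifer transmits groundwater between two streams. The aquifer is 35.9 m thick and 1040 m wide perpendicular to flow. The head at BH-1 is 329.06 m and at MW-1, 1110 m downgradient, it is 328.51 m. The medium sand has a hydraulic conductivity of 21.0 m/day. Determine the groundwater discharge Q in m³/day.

388

Cross-sectional area A = 1040 × 35.9 = 37336 m².
Hydraulic gradient i = (329.06 − 328.51) / 1110 = 0.55 / 1110 = 0.0004955.
Darcy's law: Q = K · A · i = 21.00 × 37336 × 0.0004955 = 388.5 m³/day.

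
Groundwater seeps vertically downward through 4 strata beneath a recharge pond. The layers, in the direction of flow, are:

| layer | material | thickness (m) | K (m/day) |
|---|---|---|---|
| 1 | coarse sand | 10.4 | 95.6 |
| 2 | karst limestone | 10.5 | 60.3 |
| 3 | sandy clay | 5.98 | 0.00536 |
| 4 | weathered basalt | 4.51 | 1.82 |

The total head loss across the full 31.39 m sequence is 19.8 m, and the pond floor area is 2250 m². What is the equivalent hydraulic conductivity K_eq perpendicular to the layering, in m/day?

0.0281

Flow is perpendicular to layering, so the layers act in series and the equivalent K is the thickness-weighted harmonic mean.
Total thickness L = 10.4 + 10.5 + 5.98 + 4.51 = 31.39 m.
Σ(b_i/K_i) = 10.4/95.6 + 10.5/60.3 + 5.98/0.00536 + 4.51/1.82 = 1118 d.
K_eq = L / Σ(b_i/K_i) = 31.39 / 1118 = 0.02807 m/day.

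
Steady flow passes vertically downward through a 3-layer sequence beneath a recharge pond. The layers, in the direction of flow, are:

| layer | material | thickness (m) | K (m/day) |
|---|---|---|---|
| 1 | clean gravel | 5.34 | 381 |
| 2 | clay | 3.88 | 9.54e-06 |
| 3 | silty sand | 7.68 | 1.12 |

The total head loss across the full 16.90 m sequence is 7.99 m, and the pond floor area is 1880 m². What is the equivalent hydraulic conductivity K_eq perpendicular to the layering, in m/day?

4.16e-05

Flow is perpendicular to layering, so the layers act in series and the equivalent K is the thickness-weighted harmonic mean.
Total thickness L = 5.34 + 3.88 + 7.68 = 16.90 m.
Σ(b_i/K_i) = 5.34/381 + 3.88/9.54e-06 + 7.68/1.12 = 4.067e+05 d.
K_eq = L / Σ(b_i/K_i) = 16.90 / 4.067e+05 = 4.155e-05 m/day.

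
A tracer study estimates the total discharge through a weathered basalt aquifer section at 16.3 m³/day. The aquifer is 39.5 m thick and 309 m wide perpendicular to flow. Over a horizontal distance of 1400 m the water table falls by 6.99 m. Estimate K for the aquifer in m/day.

0.267

Cross-sectional area A = 309 × 39.5 = 12206 m².
Hydraulic gradient i = Δh / L = 6.99 / 1400 = 0.004993.
From Q = K·A·i, K = Q / (A·i) = 16.3 / (12206 × 0.004993) = 0.2675 m/day.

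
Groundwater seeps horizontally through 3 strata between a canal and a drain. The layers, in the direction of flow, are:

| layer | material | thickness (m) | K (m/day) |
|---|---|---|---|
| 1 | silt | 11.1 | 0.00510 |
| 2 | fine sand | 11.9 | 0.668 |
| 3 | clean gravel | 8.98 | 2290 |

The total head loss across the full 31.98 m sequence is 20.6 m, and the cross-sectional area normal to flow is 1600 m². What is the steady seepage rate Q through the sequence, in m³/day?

15.0

Flow is perpendicular to layering, so the layers act in series and the equivalent K is the thickness-weighted harmonic mean.
Total thickness L = 11.1 + 11.9 + 8.98 = 31.98 m.
Σ(b_i/K_i) = 11.1/0.00510 + 11.9/0.668 + 8.98/2290 = 2194 d.
K_eq = L / Σ(b_i/K_i) = 31.98 / 2194 = 0.01457 m/day.
Q = K_eq · A · (Δh/L) = 0.01457 × 1600 × (20.6/31.98) = 15.02 m³/day.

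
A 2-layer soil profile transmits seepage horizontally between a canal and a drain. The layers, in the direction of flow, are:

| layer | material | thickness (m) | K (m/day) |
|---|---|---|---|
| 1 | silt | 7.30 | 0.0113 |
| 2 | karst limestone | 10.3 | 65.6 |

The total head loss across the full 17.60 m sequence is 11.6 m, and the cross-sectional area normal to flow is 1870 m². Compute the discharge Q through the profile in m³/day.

Flow is perpendicular to layering, so the layers act in series and the equivalent K is the thickness-weighted harmonic mean.
Total thickness L = 7.30 + 10.3 = 17.60 m.
Σ(b_i/K_i) = 7.30/0.0113 + 10.3/65.6 = 646.2 d.
K_eq = L / Σ(b_i/K_i) = 17.60 / 646.2 = 0.02724 m/day.
Q = K_eq · A · (Δh/L) = 0.02724 × 1870 × (11.6/17.60) = 33.57 m³/day.

33.6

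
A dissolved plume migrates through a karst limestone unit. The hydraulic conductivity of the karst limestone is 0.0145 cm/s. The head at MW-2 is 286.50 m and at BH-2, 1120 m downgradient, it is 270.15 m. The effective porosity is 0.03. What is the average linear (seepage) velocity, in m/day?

Convert K: 0.0145 cm/s × 864 = 12.53 m/day.
Hydraulic gradient i = (286.50 − 270.15) / 1120 = 16.35 / 1120 = 0.01460.
Darcy flux q = K · i = 12.53 × 0.01460 = 0.1829 m/day.
Seepage velocity v = q / n_e = 0.1829 / 0.03 = 6.096 m/day.

6.10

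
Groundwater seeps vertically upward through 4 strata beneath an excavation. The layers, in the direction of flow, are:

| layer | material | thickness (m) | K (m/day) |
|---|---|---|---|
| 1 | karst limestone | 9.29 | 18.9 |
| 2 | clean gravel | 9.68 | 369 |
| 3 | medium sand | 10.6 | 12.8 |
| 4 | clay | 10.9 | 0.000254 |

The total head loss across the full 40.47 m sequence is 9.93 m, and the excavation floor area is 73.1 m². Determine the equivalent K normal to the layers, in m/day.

0.000943

Flow is perpendicular to layering, so the layers act in series and the equivalent K is the thickness-weighted harmonic mean.
Total thickness L = 9.29 + 9.68 + 10.6 + 10.9 = 40.47 m.
Σ(b_i/K_i) = 9.29/18.9 + 9.68/369 + 10.6/12.8 + 10.9/0.000254 = 42915 d.
K_eq = L / Σ(b_i/K_i) = 40.47 / 42915 = 0.0009430 m/day.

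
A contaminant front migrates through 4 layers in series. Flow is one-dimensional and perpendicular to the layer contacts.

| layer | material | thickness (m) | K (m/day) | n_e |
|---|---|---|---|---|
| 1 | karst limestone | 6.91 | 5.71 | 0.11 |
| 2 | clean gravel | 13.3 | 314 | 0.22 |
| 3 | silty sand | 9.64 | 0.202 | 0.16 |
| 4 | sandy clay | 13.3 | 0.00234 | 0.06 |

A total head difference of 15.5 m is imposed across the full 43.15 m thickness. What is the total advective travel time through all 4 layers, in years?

6.10

With flow normal to the layers, continuity requires the same specific discharge q through every layer.
Σ(b_i/K_i) = 6.91/5.71 + 13.3/314 + 9.64/0.202 + 13.3/0.00234 = 5733 d.
q = Δh / Σ(b_i/K_i) = 15.5 / 5733 = 0.002704 m/day.
In each layer the seepage velocity is v_i = q/n_i, so the layer transit time is t_i = b_i·n_i / q:
  layer 1 (karst limestone): t_1 = 6.91 × 0.11 / 0.002704 = 281.1 d
  layer 2 (clean gravel): t_2 = 13.3 × 0.22 / 0.002704 = 1082 d
  layer 3 (silty sand): t_3 = 9.64 × 0.16 / 0.002704 = 570.5 d
  layer 4 (sandy clay): t_4 = 13.3 × 0.06 / 0.002704 = 295.1 d
Total t = Σ t_i = 2229 days = 6.102 years.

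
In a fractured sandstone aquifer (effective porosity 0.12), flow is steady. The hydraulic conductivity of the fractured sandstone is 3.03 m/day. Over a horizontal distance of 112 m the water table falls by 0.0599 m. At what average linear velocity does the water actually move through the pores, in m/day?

0.0135

Hydraulic gradient i = Δh / L = 0.0599 / 112 = 0.0005348.
Darcy flux q = K · i = 3.030 × 0.0005348 = 0.001621 m/day.
Seepage velocity v = q / n_e = 0.001621 / 0.12 = 0.01350 m/day.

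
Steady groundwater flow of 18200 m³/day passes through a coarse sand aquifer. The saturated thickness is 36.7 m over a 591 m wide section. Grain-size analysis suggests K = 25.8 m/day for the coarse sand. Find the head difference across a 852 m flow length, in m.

Cross-sectional area A = 591 × 36.7 = 21690 m².
From Q = K·A·i, i = Q / (K·A) = 18200 / (25.80 × 21690) = 0.03252.
Head loss Δh = i · L = 0.03252 × 852 = 27.71 m.

27.7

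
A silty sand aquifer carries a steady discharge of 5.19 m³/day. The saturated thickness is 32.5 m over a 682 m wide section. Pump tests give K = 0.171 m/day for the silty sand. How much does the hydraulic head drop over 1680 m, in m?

Cross-sectional area A = 682 × 32.5 = 22165 m².
From Q = K·A·i, i = Q / (K·A) = 5.19 / (0.1710 × 22165) = 0.001369.
Head loss Δh = i · L = 0.001369 × 1680 = 2.300 m.

2.30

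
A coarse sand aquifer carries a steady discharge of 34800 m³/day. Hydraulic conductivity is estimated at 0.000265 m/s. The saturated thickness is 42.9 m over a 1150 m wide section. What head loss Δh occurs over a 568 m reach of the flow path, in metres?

17.5

Convert K: 0.000265 m/s × 86400 = 22.90 m/day.
Cross-sectional area A = 1150 × 42.9 = 49335 m².
From Q = K·A·i, i = Q / (K·A) = 34800 / (22.90 × 49335) = 0.03081.
Head loss Δh = i · L = 0.03081 × 568 = 17.50 m.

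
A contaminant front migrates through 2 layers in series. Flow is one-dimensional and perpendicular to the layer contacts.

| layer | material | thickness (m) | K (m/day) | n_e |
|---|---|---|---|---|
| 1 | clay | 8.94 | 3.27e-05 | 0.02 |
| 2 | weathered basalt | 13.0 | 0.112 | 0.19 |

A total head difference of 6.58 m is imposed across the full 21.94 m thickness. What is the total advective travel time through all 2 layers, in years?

With flow normal to the layers, continuity requires the same specific discharge q through every layer.
Σ(b_i/K_i) = 8.94/3.27e-05 + 13.0/0.112 = 2.735e+05 d.
q = Δh / Σ(b_i/K_i) = 6.58 / 2.735e+05 = 2.406e-05 m/day.
In each layer the seepage velocity is v_i = q/n_i, so the layer transit time is t_i = b_i·n_i / q:
  layer 1 (clay): t_1 = 8.94 × 0.02 / 2.406e-05 = 7432 d
  layer 2 (weathered basalt): t_2 = 13.0 × 0.19 / 2.406e-05 = 1.027e+05 d
Total t = Σ t_i = 1.101e+05 days = 301.4 years.

301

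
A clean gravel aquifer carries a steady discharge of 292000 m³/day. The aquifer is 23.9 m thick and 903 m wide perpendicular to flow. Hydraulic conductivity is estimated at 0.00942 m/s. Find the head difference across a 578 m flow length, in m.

Convert K: 0.00942 m/s × 86400 = 813.9 m/day.
Cross-sectional area A = 903 × 23.9 = 21582 m².
From Q = K·A·i, i = Q / (K·A) = 292000 / (813.9 × 21582) = 0.01662.
Head loss Δh = i · L = 0.01662 × 578 = 9.609 m.

9.61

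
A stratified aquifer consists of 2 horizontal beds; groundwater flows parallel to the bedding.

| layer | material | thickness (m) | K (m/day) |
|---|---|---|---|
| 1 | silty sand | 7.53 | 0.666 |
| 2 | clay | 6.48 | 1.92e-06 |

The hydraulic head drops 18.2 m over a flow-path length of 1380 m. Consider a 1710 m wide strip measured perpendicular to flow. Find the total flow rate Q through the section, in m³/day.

Flow is parallel to layering, so each bed carries its own Darcy discharge and the transmissivities add.
Σ(K_i·b_i) = 0.666×7.53 + 1.92e-06×6.48 = 5.015 m²/day.
Hydraulic gradient i = Δh / L = 18.2 / 1380 = 0.01319.
Q = Σ(K_i·b_i) · W · i = 5.015 × 1710 × 0.01319 = 113.1 m³/day.

113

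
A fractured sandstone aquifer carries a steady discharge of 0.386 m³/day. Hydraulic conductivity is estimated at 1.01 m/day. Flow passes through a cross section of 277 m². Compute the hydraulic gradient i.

0.00138

From Q = K·A·i, i = Q / (K·A) = 0.386 / (1.010 × 277.0) = 0.001380.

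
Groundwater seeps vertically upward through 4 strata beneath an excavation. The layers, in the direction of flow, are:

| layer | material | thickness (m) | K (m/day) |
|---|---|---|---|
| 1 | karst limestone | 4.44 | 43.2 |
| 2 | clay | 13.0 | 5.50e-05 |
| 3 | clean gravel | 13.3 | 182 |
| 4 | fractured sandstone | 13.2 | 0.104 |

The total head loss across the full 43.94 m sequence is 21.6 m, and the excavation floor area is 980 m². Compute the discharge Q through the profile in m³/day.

Flow is perpendicular to layering, so the layers act in series and the equivalent K is the thickness-weighted harmonic mean.
Total thickness L = 4.44 + 13.0 + 13.3 + 13.2 = 43.94 m.
Σ(b_i/K_i) = 4.44/43.2 + 13.0/5.50e-05 + 13.3/182 + 13.2/0.104 = 2.365e+05 d.
K_eq = L / Σ(b_i/K_i) = 43.94 / 2.365e+05 = 0.0001858 m/day.
Q = K_eq · A · (Δh/L) = 0.0001858 × 980 × (21.6/43.94) = 0.08951 m³/day.

0.0895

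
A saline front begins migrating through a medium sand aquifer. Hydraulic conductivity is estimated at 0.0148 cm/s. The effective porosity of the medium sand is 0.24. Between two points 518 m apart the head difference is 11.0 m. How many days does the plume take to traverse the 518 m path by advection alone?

Convert K: 0.0148 cm/s × 864 = 12.79 m/day.
Hydraulic gradient i = Δh / L = 11.0 / 518 = 0.02124.
Darcy flux q = K · i = 12.79 × 0.02124 = 0.2715 m/day.
Seepage velocity v = q / n_e = 0.2715 / 0.24 = 1.131 m/day.
Travel time t = L / v = 518 / 1.131 = 457.8 days.

458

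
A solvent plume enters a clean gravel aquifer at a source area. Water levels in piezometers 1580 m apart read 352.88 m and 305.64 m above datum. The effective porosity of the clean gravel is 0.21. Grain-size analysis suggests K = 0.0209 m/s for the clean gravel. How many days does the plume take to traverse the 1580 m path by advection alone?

Convert K: 0.0209 m/s × 86400 = 1806 m/day.
Hydraulic gradient i = (352.88 − 305.64) / 1580 = 47.24 / 1580 = 0.02990.
Darcy flux q = K · i = 1806 × 0.02990 = 53.99 m/day.
Seepage velocity v = q / n_e = 53.99 / 0.21 = 257.1 m/day.
Travel time t = L / v = 1580 / 257.1 = 6.146 days.

6.15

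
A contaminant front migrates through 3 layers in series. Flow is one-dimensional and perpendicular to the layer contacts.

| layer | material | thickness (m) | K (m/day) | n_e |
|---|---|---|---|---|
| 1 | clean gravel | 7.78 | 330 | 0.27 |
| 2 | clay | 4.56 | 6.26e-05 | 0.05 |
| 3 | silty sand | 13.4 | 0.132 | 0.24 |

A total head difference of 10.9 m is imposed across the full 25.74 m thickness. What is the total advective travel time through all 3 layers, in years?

With flow normal to the layers, continuity requires the same specific discharge q through every layer.
Σ(b_i/K_i) = 7.78/330 + 4.56/6.26e-05 + 13.4/0.132 = 72945 d.
q = Δh / Σ(b_i/K_i) = 10.9 / 72945 = 0.0001494 m/day.
In each layer the seepage velocity is v_i = q/n_i, so the layer transit time is t_i = b_i·n_i / q:
  layer 1 (clean gravel): t_1 = 7.78 × 0.27 / 0.0001494 = 14058 d
  layer 2 (clay): t_2 = 4.56 × 0.05 / 0.0001494 = 1526 d
  layer 3 (silty sand): t_3 = 13.4 × 0.24 / 0.0001494 = 21522 d
Total t = Σ t_i = 37106 days = 101.6 years.

102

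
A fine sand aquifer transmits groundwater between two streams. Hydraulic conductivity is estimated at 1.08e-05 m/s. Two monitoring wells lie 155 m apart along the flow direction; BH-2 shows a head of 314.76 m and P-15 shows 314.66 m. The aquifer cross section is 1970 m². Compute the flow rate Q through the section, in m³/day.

Convert K: 1.08e-05 m/s × 86400 = 0.9331 m/day.
Hydraulic gradient i = (314.76 − 314.66) / 155 = 0.1 / 155 = 0.0006452.
Darcy's law: Q = K · A · i = 0.9331 × 1970 × 0.0006452 = 1.186 m³/day.

1.19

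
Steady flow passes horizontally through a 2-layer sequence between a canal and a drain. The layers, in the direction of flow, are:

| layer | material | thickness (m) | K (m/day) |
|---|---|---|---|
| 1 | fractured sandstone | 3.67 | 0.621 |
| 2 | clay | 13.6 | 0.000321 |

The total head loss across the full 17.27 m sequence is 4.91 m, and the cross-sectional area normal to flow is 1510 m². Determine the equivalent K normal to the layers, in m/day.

Flow is perpendicular to layering, so the layers act in series and the equivalent K is the thickness-weighted harmonic mean.
Total thickness L = 3.67 + 13.6 = 17.27 m.
Σ(b_i/K_i) = 3.67/0.621 + 13.6/0.000321 = 42374 d.
K_eq = L / Σ(b_i/K_i) = 17.27 / 42374 = 0.0004076 m/day.

0.000408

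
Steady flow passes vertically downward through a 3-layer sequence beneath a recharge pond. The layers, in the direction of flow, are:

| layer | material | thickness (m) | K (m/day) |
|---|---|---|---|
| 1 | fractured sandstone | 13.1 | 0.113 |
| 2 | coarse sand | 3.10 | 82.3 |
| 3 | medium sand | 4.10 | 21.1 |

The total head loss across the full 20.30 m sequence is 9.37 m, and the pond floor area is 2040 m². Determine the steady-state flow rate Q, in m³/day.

Flow is perpendicular to layering, so the layers act in series and the equivalent K is the thickness-weighted harmonic mean.
Total thickness L = 13.1 + 3.10 + 4.10 = 20.30 m.
Σ(b_i/K_i) = 13.1/0.113 + 3.10/82.3 + 4.10/21.1 = 116.2 d.
K_eq = L / Σ(b_i/K_i) = 20.30 / 116.2 = 0.1748 m/day.
Q = K_eq · A · (Δh/L) = 0.1748 × 2040 × (9.37/20.30) = 164.6 m³/day.

165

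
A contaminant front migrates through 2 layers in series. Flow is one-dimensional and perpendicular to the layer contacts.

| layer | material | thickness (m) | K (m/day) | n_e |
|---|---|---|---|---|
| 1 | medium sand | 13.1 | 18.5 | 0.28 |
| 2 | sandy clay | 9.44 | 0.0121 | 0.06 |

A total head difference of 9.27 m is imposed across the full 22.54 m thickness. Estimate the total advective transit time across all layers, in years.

0.977

With flow normal to the layers, continuity requires the same specific discharge q through every layer.
Σ(b_i/K_i) = 13.1/18.5 + 9.44/0.0121 = 780.9 d.
q = Δh / Σ(b_i/K_i) = 9.27 / 780.9 = 0.01187 m/day.
In each layer the seepage velocity is v_i = q/n_i, so the layer transit time is t_i = b_i·n_i / q:
  layer 1 (medium sand): t_1 = 13.1 × 0.28 / 0.01187 = 309.0 d
  layer 2 (sandy clay): t_2 = 9.44 × 0.06 / 0.01187 = 47.71 d
Total t = Σ t_i = 356.7 days = 0.9766 years.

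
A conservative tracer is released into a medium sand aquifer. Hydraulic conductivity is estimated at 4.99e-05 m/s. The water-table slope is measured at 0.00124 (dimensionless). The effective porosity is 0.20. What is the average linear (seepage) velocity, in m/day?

Convert K: 4.99e-05 m/s × 86400 = 4.311 m/day.
Hydraulic gradient i = 0.00124.
Darcy flux q = K · i = 4.311 × 0.001240 = 0.005346 m/day.
Seepage velocity v = q / n_e = 0.005346 / 0.20 = 0.02673 m/day.

0.0267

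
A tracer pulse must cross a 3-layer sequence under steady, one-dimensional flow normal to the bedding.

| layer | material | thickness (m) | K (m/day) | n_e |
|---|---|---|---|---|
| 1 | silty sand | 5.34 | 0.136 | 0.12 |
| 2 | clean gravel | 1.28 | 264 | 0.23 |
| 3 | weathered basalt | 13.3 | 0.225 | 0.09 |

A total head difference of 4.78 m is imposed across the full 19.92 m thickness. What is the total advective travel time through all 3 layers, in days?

With flow normal to the layers, continuity requires the same specific discharge q through every layer.
Σ(b_i/K_i) = 5.34/0.136 + 1.28/264 + 13.3/0.225 = 98.38 d.
q = Δh / Σ(b_i/K_i) = 4.78 / 98.38 = 0.04859 m/day.
In each layer the seepage velocity is v_i = q/n_i, so the layer transit time is t_i = b_i·n_i / q:
  layer 1 (silty sand): t_1 = 5.34 × 0.12 / 0.04859 = 13.19 d
  layer 2 (clean gravel): t_2 = 1.28 × 0.23 / 0.04859 = 6.059 d
  layer 3 (weathered basalt): t_3 = 13.3 × 0.09 / 0.04859 = 24.64 d
Total t = Σ t_i = 43.88 days.

43.9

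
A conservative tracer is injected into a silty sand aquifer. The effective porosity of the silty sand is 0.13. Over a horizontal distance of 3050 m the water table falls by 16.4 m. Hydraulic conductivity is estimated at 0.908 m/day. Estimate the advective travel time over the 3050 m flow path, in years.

222

Hydraulic gradient i = Δh / L = 16.4 / 3050 = 0.005377.
Darcy flux q = K · i = 0.9080 × 0.005377 = 0.004882 m/day.
Seepage velocity v = q / n_e = 0.004882 / 0.13 = 0.03756 m/day.
Travel time t = L / v = 3050 / 0.03756 = 81211 days = 222.3 years.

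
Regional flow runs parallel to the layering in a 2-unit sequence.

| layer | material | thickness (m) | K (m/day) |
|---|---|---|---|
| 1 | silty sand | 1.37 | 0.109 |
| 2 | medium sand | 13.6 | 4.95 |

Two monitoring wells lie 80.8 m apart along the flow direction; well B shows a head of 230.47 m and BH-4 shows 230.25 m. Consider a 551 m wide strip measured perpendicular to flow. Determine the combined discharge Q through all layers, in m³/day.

101

Flow is parallel to layering, so each bed carries its own Darcy discharge and the transmissivities add.
Σ(K_i·b_i) = 0.109×1.37 + 4.95×13.6 = 67.47 m²/day.
Hydraulic gradient i = (230.47 − 230.25) / 80.8 = 0.22 / 80.8 = 0.002723.
Q = Σ(K_i·b_i) · W · i = 67.47 × 551 × 0.002723 = 101.2 m³/day.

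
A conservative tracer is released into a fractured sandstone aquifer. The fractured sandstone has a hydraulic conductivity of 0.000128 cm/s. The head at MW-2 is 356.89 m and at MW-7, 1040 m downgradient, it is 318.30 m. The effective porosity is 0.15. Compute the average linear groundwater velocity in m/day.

0.0274

Convert K: 0.000128 cm/s × 864 = 0.1106 m/day.
Hydraulic gradient i = (356.89 − 318.30) / 1040 = 38.59 / 1040 = 0.03711.
Darcy flux q = K · i = 0.1106 × 0.03711 = 0.004104 m/day.
Seepage velocity v = q / n_e = 0.004104 / 0.15 = 0.02736 m/day.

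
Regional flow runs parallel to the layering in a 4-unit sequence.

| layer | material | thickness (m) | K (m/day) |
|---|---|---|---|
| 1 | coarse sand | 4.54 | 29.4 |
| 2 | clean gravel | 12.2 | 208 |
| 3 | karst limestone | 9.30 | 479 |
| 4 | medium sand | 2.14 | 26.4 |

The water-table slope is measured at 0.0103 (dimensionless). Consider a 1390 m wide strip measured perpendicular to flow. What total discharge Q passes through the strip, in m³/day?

103000

Flow is parallel to layering, so each bed carries its own Darcy discharge and the transmissivities add.
Σ(K_i·b_i) = 29.4×4.54 + 208×12.2 + 479×9.30 + 26.4×2.14 = 7182 m²/day.
Hydraulic gradient i = 0.0103.
Q = Σ(K_i·b_i) · W · i = 7182 × 1390 × 0.01030 = 1.028e+05 m³/day.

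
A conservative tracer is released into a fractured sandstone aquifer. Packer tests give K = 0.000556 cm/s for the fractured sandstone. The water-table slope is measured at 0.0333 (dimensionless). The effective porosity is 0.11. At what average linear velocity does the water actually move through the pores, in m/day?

0.145

Convert K: 0.000556 cm/s × 864 = 0.4804 m/day.
Hydraulic gradient i = 0.0333.
Darcy flux q = K · i = 0.4804 × 0.03330 = 0.01600 m/day.
Seepage velocity v = q / n_e = 0.01600 / 0.11 = 0.1454 m/day.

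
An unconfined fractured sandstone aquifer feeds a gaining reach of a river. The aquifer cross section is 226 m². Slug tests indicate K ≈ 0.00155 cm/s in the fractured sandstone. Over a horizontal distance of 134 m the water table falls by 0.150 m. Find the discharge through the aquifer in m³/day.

0.339

Convert K: 0.00155 cm/s × 864 = 1.339 m/day.
Hydraulic gradient i = Δh / L = 0.150 / 134 = 0.001119.
Darcy's law: Q = K · A · i = 1.339 × 226.0 × 0.001119 = 0.3388 m³/day.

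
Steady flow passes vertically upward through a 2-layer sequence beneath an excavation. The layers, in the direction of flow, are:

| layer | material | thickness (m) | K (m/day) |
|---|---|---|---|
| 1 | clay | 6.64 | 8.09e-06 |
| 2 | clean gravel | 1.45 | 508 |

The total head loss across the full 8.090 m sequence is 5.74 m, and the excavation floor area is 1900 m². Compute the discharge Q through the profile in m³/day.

Flow is perpendicular to layering, so the layers act in series and the equivalent K is the thickness-weighted harmonic mean.
Total thickness L = 6.64 + 1.45 = 8.090 m.
Σ(b_i/K_i) = 6.64/8.09e-06 + 1.45/508 = 8.208e+05 d.
K_eq = L / Σ(b_i/K_i) = 8.090 / 8.208e+05 = 9.857e-06 m/day.
Q = K_eq · A · (Δh/L) = 9.857e-06 × 1900 × (5.74/8.090) = 0.01329 m³/day.

0.0133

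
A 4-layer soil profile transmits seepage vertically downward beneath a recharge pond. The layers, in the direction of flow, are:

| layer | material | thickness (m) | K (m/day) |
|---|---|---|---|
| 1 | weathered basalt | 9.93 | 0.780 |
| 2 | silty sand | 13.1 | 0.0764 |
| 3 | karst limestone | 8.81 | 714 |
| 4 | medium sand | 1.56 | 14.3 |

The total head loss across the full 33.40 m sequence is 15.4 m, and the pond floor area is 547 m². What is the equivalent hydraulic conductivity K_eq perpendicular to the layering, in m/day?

Flow is perpendicular to layering, so the layers act in series and the equivalent K is the thickness-weighted harmonic mean.
Total thickness L = 9.93 + 13.1 + 8.81 + 1.56 = 33.40 m.
Σ(b_i/K_i) = 9.93/0.780 + 13.1/0.0764 + 8.81/714 + 1.56/14.3 = 184.3 d.
K_eq = L / Σ(b_i/K_i) = 33.40 / 184.3 = 0.1812 m/day.

0.181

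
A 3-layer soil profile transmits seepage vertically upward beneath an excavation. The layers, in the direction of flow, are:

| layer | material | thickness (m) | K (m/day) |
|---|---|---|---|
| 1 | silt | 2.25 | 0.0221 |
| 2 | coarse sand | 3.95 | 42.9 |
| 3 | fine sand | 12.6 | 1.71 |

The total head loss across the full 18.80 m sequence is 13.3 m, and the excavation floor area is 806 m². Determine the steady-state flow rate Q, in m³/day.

98.1

Flow is perpendicular to layering, so the layers act in series and the equivalent K is the thickness-weighted harmonic mean.
Total thickness L = 2.25 + 3.95 + 12.6 = 18.80 m.
Σ(b_i/K_i) = 2.25/0.0221 + 3.95/42.9 + 12.6/1.71 = 109.3 d.
K_eq = L / Σ(b_i/K_i) = 18.80 / 109.3 = 0.1721 m/day.
Q = K_eq · A · (Δh/L) = 0.1721 × 806 × (13.3/18.80) = 98.10 m³/day.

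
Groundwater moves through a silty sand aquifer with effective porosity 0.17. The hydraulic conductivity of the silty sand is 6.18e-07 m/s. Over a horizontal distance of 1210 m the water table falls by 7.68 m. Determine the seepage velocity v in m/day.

Convert K: 6.18e-07 m/s × 86400 = 0.05340 m/day.
Hydraulic gradient i = Δh / L = 7.68 / 1210 = 0.006347.
Darcy flux q = K · i = 0.05340 × 0.006347 = 0.0003389 m/day.
Seepage velocity v = q / n_e = 0.0003389 / 0.17 = 0.001994 m/day.

0.00199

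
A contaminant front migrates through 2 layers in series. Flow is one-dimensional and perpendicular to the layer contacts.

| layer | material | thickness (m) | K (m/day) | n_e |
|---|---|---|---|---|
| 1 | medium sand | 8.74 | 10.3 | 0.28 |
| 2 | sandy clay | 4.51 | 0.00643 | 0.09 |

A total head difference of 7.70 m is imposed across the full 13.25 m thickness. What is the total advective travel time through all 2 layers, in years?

With flow normal to the layers, continuity requires the same specific discharge q through every layer.
Σ(b_i/K_i) = 8.74/10.3 + 4.51/0.00643 = 702.2 d.
q = Δh / Σ(b_i/K_i) = 7.70 / 702.2 = 0.01096 m/day.
In each layer the seepage velocity is v_i = q/n_i, so the layer transit time is t_i = b_i·n_i / q:
  layer 1 (medium sand): t_1 = 8.74 × 0.28 / 0.01096 = 223.2 d
  layer 2 (sandy clay): t_2 = 4.51 × 0.09 / 0.01096 = 37.02 d
Total t = Σ t_i = 260.2 days = 0.7124 years.

0.712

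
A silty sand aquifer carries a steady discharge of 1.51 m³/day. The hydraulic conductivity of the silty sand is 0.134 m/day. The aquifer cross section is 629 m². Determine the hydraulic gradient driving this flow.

From Q = K·A·i, i = Q / (K·A) = 1.51 / (0.1340 × 629.0) = 0.01792.

0.0179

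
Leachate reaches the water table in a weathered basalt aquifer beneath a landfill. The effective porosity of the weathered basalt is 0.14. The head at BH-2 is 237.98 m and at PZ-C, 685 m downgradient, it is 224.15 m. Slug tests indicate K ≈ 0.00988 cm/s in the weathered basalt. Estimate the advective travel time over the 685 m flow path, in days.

556

Convert K: 0.00988 cm/s × 864 = 8.536 m/day.
Hydraulic gradient i = (237.98 − 224.15) / 685 = 13.83 / 685 = 0.02019.
Darcy flux q = K · i = 8.536 × 0.02019 = 0.1723 m/day.
Seepage velocity v = q / n_e = 0.1723 / 0.14 = 1.231 m/day.
Travel time t = L / v = 685 / 1.231 = 556.4 days.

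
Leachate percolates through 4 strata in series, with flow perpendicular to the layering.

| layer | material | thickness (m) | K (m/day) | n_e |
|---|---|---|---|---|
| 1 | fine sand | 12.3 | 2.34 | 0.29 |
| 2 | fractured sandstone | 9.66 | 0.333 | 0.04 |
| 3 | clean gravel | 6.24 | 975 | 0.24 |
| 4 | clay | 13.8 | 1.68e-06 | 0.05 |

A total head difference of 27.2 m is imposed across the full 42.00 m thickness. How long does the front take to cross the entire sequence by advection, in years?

With flow normal to the layers, continuity requires the same specific discharge q through every layer.
Σ(b_i/K_i) = 12.3/2.34 + 9.66/0.333 + 6.24/975 + 13.8/1.68e-06 = 8.214e+06 d.
q = Δh / Σ(b_i/K_i) = 27.2 / 8.214e+06 = 3.311e-06 m/day.
In each layer the seepage velocity is v_i = q/n_i, so the layer transit time is t_i = b_i·n_i / q:
  layer 1 (fine sand): t_1 = 12.3 × 0.29 / 3.311e-06 = 1.077e+06 d
  layer 2 (fractured sandstone): t_2 = 9.66 × 0.04 / 3.311e-06 = 1.167e+05 d
  layer 3 (clean gravel): t_3 = 6.24 × 0.24 / 3.311e-06 = 4.523e+05 d
  layer 4 (clay): t_4 = 13.8 × 0.05 / 3.311e-06 = 2.084e+05 d
Total t = Σ t_i = 1.855e+06 days = 5078 years.

5080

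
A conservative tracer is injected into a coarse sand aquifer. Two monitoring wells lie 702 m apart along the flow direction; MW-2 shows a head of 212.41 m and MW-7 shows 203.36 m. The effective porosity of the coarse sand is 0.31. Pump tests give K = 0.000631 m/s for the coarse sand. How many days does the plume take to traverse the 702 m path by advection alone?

Convert K: 0.000631 m/s × 86400 = 54.52 m/day.
Hydraulic gradient i = (212.41 − 203.36) / 702 = 9.05 / 702 = 0.01289.
Darcy flux q = K · i = 54.52 × 0.01289 = 0.7028 m/day.
Seepage velocity v = q / n_e = 0.7028 / 0.31 = 2.267 m/day.
Travel time t = L / v = 702 / 2.267 = 309.6 days.

310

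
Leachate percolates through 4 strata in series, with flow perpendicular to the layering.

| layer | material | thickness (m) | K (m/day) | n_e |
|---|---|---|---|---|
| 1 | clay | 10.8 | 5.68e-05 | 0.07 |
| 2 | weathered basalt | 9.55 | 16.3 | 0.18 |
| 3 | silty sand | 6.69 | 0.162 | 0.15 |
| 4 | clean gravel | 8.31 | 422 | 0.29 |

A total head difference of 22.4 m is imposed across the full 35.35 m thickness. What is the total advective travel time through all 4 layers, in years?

137

With flow normal to the layers, continuity requires the same specific discharge q through every layer.
Σ(b_i/K_i) = 10.8/5.68e-05 + 9.55/16.3 + 6.69/0.162 + 8.31/422 = 1.902e+05 d.
q = Δh / Σ(b_i/K_i) = 22.4 / 1.902e+05 = 0.0001178 m/day.
In each layer the seepage velocity is v_i = q/n_i, so the layer transit time is t_i = b_i·n_i / q:
  layer 1 (clay): t_1 = 10.8 × 0.07 / 0.0001178 = 6419 d
  layer 2 (weathered basalt): t_2 = 9.55 × 0.18 / 0.0001178 = 14595 d
  layer 3 (silty sand): t_3 = 6.69 × 0.15 / 0.0001178 = 8520 d
  layer 4 (clean gravel): t_4 = 8.31 × 0.29 / 0.0001178 = 20461 d
Total t = Σ t_i = 49994 days = 136.9 years.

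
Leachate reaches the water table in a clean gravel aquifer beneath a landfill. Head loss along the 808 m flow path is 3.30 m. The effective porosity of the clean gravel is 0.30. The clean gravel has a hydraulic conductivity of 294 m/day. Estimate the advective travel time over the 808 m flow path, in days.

202

Hydraulic gradient i = Δh / L = 3.30 / 808 = 0.004084.
Darcy flux q = K · i = 294.0 × 0.004084 = 1.201 m/day.
Seepage velocity v = q / n_e = 1.201 / 0.30 = 4.002 m/day.
Travel time t = L / v = 808 / 4.002 = 201.9 days.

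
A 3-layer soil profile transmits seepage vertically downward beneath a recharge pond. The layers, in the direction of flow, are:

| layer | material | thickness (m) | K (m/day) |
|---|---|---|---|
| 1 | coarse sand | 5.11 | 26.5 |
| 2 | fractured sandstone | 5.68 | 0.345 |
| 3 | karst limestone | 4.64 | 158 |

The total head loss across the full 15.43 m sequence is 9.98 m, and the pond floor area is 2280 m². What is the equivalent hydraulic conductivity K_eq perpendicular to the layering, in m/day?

0.925

Flow is perpendicular to layering, so the layers act in series and the equivalent K is the thickness-weighted harmonic mean.
Total thickness L = 5.11 + 5.68 + 4.64 = 15.43 m.
Σ(b_i/K_i) = 5.11/26.5 + 5.68/0.345 + 4.64/158 = 16.69 d.
K_eq = L / Σ(b_i/K_i) = 15.43 / 16.69 = 0.9247 m/day.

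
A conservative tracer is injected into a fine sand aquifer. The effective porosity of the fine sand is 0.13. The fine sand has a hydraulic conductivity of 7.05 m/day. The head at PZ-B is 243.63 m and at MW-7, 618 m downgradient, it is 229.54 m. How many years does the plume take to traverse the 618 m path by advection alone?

1.37

Hydraulic gradient i = (243.63 − 229.54) / 618 = 14.09 / 618 = 0.02280.
Darcy flux q = K · i = 7.050 × 0.02280 = 0.1607 m/day.
Seepage velocity v = q / n_e = 0.1607 / 0.13 = 1.236 m/day.
Travel time t = L / v = 618 / 1.236 = 499.8 days = 1.368 years.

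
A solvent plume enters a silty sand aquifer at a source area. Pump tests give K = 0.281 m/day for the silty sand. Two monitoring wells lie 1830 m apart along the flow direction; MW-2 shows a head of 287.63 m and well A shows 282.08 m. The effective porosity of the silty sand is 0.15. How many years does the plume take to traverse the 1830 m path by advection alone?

882

Hydraulic gradient i = (287.63 − 282.08) / 1830 = 5.55 / 1830 = 0.003033.
Darcy flux q = K · i = 0.2810 × 0.003033 = 0.0008522 m/day.
Seepage velocity v = q / n_e = 0.0008522 / 0.15 = 0.005681 m/day.
Travel time t = L / v = 1830 / 0.005681 = 3.221e+05 days = 881.9 years.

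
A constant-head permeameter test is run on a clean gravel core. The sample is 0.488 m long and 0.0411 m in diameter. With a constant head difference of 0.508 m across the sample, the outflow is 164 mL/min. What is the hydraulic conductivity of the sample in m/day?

Cross-sectional area A = π·(d/2)² = π × (0.0411/2)² = 0.001327 m².
Convert discharge: 164 mL/min = 2.733e-06 m³/s.
Darcy's law rearranged: K = Q·L / (A·Δh) = 2.733e-06 × 0.488 / (0.001327 × 0.508) = 0.001979 m/s = 171.0 m/day.

171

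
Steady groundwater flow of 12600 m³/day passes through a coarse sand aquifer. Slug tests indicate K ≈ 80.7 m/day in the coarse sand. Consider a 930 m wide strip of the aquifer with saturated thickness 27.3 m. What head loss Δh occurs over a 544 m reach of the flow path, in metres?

3.35

Cross-sectional area A = 930 × 27.3 = 25389 m².
From Q = K·A·i, i = Q / (K·A) = 12600 / (80.70 × 25389) = 0.006150.
Head loss Δh = i · L = 0.006150 × 544 = 3.345 m.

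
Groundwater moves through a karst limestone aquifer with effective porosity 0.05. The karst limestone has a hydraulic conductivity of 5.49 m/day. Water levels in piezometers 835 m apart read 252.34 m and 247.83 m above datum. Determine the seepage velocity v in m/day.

0.593

Hydraulic gradient i = (252.34 − 247.83) / 835 = 4.51 / 835 = 0.005401.
Darcy flux q = K · i = 5.490 × 0.005401 = 0.02965 m/day.
Seepage velocity v = q / n_e = 0.02965 / 0.05 = 0.5931 m/day.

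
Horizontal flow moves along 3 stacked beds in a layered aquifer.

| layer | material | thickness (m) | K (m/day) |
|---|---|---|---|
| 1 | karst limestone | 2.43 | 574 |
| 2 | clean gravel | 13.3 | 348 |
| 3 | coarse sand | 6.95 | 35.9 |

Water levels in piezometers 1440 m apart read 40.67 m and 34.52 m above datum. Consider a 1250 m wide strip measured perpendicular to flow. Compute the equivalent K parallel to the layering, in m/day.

277

Flow is parallel to layering, so each bed carries its own Darcy discharge and the transmissivities add.
Σ(K_i·b_i) = 574×2.43 + 348×13.3 + 35.9×6.95 = 6273 m²/day.
Total thickness b = 22.68 m, so K_eq = Σ(K_i·b_i)/b = 276.6 m/day.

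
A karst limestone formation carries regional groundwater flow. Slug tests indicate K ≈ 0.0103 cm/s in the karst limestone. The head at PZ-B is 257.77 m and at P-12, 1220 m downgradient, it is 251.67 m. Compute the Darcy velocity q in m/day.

Convert K: 0.0103 cm/s × 864 = 8.899 m/day.
Hydraulic gradient i = (257.77 − 251.67) / 1220 = 6.1 / 1220 = 0.005000.
Specific discharge q = K · i = 8.899 × 0.005000 = 0.04450 m/day.

0.0445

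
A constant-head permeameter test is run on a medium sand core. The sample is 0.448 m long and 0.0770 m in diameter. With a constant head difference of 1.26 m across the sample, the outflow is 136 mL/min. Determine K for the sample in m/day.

Cross-sectional area A = π·(d/2)² = π × (0.0770/2)² = 0.004657 m².
Convert discharge: 136 mL/min = 2.267e-06 m³/s.
Darcy's law rearranged: K = Q·L / (A·Δh) = 2.267e-06 × 0.448 / (0.004657 × 1.26) = 0.0001731 m/s = 14.95 m/day.

15.0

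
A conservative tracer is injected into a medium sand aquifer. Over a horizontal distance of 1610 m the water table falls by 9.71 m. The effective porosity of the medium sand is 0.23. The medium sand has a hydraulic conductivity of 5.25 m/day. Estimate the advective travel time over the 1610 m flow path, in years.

Hydraulic gradient i = Δh / L = 9.71 / 1610 = 0.006031.
Darcy flux q = K · i = 5.250 × 0.006031 = 0.03166 m/day.
Seepage velocity v = q / n_e = 0.03166 / 0.23 = 0.1377 m/day.
Travel time t = L / v = 1610 / 0.1377 = 11695 days = 32.02 years.

32.0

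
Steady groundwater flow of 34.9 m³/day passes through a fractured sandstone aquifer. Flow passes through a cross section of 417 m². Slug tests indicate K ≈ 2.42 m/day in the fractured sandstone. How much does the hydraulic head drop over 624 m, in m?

From Q = K·A·i, i = Q / (K·A) = 34.9 / (2.420 × 417.0) = 0.03458.
Head loss Δh = i · L = 0.03458 × 624 = 21.58 m.

21.6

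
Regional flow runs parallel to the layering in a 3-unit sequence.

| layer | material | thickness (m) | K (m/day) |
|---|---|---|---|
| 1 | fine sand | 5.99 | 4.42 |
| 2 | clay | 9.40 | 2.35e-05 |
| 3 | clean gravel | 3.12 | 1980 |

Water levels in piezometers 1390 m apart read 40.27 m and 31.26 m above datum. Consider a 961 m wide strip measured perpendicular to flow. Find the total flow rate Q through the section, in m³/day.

Flow is parallel to layering, so each bed carries its own Darcy discharge and the transmissivities add.
Σ(K_i·b_i) = 4.42×5.99 + 2.35e-05×9.40 + 1980×3.12 = 6204 m²/day.
Hydraulic gradient i = (40.27 − 31.26) / 1390 = 9.01 / 1390 = 0.006482.
Q = Σ(K_i·b_i) · W · i = 6204 × 961 × 0.006482 = 38647 m³/day.

38600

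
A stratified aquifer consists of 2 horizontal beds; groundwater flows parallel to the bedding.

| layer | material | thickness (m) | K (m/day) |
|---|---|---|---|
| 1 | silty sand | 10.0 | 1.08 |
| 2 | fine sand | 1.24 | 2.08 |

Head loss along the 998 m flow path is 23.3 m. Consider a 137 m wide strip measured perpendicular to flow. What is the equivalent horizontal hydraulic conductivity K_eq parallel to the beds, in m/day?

Flow is parallel to layering, so each bed carries its own Darcy discharge and the transmissivities add.
Σ(K_i·b_i) = 1.08×10.0 + 2.08×1.24 = 13.38 m²/day.
Total thickness b = 11.24 m, so K_eq = Σ(K_i·b_i)/b = 1.190 m/day.

1.19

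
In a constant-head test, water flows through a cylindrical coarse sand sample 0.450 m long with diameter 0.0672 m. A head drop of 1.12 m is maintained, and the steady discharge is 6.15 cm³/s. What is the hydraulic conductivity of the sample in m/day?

Cross-sectional area A = π·(d/2)² = π × (0.0672/2)² = 0.003547 m².
Convert discharge: 6.15 cm³/s = 6.150e-06 m³/s.
Darcy's law rearranged: K = Q·L / (A·Δh) = 6.150e-06 × 0.450 / (0.003547 × 1.12) = 0.0006967 m/s = 60.19 m/day.

60.2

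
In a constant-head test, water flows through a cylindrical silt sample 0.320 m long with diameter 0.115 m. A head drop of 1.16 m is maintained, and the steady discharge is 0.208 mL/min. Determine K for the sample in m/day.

Cross-sectional area A = π·(d/2)² = π × (0.115/2)² = 0.01039 m².
Convert discharge: 0.208 mL/min = 3.467e-09 m³/s.
Darcy's law rearranged: K = Q·L / (A·Δh) = 3.467e-09 × 0.320 / (0.01039 × 1.16) = 9.207e-08 m/s = 0.007955 m/day.

0.00795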